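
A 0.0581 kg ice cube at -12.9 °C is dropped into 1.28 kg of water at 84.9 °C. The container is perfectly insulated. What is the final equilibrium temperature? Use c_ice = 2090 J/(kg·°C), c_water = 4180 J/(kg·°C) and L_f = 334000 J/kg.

Sum of m c ΔT and latent-heat terms is zero:
warm ice to 0 °C: 0.0581×2090×(0 − (-12.9)) = 1566.4; melt ice: 0.0581×334000 = 19405; meltwater 0→T: 0.0581×4180×T = 242.86 T; water cools: 1.28×4180×(T − 84.9) = 5350.4(T − 84.9)
5593.3 T = 454249 − 20972 = 433277
T ≈ 77.46 °C. Since T > 0 °C, the all-ice-melts assumption holds.

T_f ≈ 77.5 °C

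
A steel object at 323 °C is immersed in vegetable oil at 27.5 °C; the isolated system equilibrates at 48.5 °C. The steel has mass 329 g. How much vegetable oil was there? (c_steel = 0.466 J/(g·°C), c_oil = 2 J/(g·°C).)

m ≈ 1000 g

|Q_steel| = |Q_oil|:
329·0.466·(323 − 48.5) = m·2·(48.5 − 27.5)
42 m = 42085  ⇒  m ≈ 1002 g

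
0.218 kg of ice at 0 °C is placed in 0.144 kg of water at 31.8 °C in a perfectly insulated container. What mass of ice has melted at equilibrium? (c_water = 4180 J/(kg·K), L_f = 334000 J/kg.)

Heat available from the water dropping to 0 °C: 0.144·4180·31.8 = 19141 J.
To melt every bit of ice: 0.218·334000 = 72812 J.
That's not enough to melt it all — equilibrium is at 0 °C with ice remaining.
m_melted·334000 = 19141  ⇒  m_melted ≈ 0.05731 kg.

m_melted ≈ 0.0573 kg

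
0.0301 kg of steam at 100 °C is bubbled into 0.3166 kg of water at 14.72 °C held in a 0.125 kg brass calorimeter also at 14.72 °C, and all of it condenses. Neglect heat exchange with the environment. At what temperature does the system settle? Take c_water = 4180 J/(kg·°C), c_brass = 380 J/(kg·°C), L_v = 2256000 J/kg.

Net heat exchanged in the isolated system is zero:
steam→water at 100 °C releases m L_v = 0.0301·2256000 = 67906
  condensate cools 100→T: 0.0301·4180·(T − 100) = 125.82(T − 100)
  original water: 1323.4(T − 14.72)
  brass cup: 0.125·380·(T − 14.72) = 47.5(T − 14.72)
1496.7 T = 67906 + 12582 + 20179 = 100667
T ≈ 67.26 °C, under the boiling point, so the assumption holds.

T_f ≈ 67.3 °C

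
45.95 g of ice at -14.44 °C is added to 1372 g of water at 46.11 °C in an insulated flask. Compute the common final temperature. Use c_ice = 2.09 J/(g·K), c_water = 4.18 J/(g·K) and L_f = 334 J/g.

Sum of m c ΔT and latent-heat terms is zero:
ice -14.44→0 °C: 45.95·2.09·14.44 = 1386.8; fusion: m_ice L_f = 45.95·334 = 15347; warm the meltwater: 192.07 T; water: 5735(T − 46.11)
5927 T = 264439 − 16734 = 247705
T ≈ 41.79 °C. Since T > 0 °C, the all-ice-melts assumption holds.

T_f ≈ 41.8 °C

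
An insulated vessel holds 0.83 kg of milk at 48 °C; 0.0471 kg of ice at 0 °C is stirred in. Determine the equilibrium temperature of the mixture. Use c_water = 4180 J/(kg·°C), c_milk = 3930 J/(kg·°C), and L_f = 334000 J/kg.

T_f ≈ 40.7 °C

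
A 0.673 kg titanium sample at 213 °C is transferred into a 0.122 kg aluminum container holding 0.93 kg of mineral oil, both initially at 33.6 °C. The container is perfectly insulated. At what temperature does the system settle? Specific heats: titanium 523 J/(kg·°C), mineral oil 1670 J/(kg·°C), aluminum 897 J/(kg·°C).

Setting the total heat transfer to zero:
0.673×523×(T − 213) + 0.93×1670×(T − 33.6) + 0.122×897×(T − 33.6) = 0
351.98(T − 213) + 1553.1(T − 33.6) + 109.43(T − 33.6) = 0
2014.5 T = 130833
T = 130833 / 2014.5 = 64.9 °C

T_f ≈ 64.9 °C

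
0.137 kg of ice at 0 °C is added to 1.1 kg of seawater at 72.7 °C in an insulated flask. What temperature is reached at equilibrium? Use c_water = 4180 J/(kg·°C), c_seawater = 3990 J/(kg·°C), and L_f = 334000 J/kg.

Energy balance with sensible and latent terms:
latent heat to melt: 0.137×334000 = 45758
  meltwater 0→T: 0.137×4180×T = 572.66 T
  seawater cools: 1.1×3990×(T − 72.7) = 4389(T − 72.7)
4961.7 T = 319080 − 45758 = 273322
T ≈ 55.09 °C — above 0 °C, consistent with complete melting.

T_f ≈ 55.1 °C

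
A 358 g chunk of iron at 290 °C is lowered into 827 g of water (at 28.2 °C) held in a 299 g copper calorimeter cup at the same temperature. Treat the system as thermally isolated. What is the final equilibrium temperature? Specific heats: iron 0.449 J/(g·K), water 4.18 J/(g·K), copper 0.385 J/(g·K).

T_f ≈ 39.5 °C

Heat gained plus heat lost sum to zero:
358*0.449*(T − 290) + 827*4.18*(T − 28.2) + 299*0.385*(T − 28.2) = 0
160.74(T − 290) + 3456.9(T − 28.2) + 115.12(T − 28.2) = 0
3732.7 T = 147345
T ≈ 39.47 °C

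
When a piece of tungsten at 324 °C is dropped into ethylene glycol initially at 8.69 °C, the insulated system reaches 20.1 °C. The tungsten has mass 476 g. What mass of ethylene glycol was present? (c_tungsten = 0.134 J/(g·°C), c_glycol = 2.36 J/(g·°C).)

m ≈ 720 g

Conservation of energy gives ΣQ = 0:
476·0.134·(20.1 − 324) + m·2.36·(20.1 − 8.69) = 0
26.93 m = 19384
m = 19384/26.93 ≈ 719.9 g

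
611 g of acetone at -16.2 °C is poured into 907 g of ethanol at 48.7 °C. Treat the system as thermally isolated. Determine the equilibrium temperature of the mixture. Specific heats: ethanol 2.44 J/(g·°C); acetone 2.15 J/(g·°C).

Set heat shed by the hot body equal to heat absorbed by the cold body:
907·2.44·(48.7 − T) = 611·2.15·(T − (-16.2))
2213.1(48.7 − T) = 1313.6(T − (-16.2))
3526.7 T = 86496  ⇒  T ≈ 24.53 °C

T_f ≈ 24.5 °C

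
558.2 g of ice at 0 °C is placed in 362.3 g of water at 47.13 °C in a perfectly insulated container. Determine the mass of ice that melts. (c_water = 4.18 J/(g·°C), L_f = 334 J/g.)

Water can give up m c ΔT = 362.3·4.18·47.13 = 71374 J before reaching 0 °C.
To melt every bit of ice: 558.2·334 = 186439 J.
That's not enough to melt it all — equilibrium is at 0 °C with ice remaining.
Mass melted = 71374/334 ≈ 213.7 g.

m_melted ≈ 214 g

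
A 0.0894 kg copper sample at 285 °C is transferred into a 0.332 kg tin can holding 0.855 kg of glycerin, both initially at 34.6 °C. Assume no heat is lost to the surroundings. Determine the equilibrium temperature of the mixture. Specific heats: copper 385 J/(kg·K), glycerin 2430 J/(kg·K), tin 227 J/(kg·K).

T_f ≈ 38.5 °C

Heat gained plus heat lost sum to zero:
0.0894·385·(T − 285) + 0.855·2430·(T − 34.6) + 0.332·227·(T − 34.6) = 0
2187.4 T = 84304
T ≈ 38.54 °C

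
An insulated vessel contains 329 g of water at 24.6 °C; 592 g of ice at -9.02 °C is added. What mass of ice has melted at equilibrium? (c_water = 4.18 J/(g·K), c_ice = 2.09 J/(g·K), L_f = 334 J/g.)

m_melted ≈ 67.9 g

Cooling the water to 0 °C releases 329·4.18·24.6 = 33830 J.
Warming the ice to 0 °C takes 592·2.09·9.02 = 11160 J, leaving 22670 J for melting.
Melting all 592 g of ice would need 592·334 = 197728 J.
That's not enough to melt it all — equilibrium is at 0 °C with ice remaining.
m_melted·334 = 22670  ⇒  m_melted ≈ 67.87 g.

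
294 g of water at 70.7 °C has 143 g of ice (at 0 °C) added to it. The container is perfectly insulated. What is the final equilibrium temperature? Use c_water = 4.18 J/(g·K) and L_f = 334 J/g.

Heat gained plus heat lost sum to zero:
melt ice: 143·334 = 47762; warm the meltwater: 597.74 T; water cools: 294·4.18·(T − 70.7) = 1228.9(T − 70.7)
1826.7 T = 86885 − 47762 = 39123
T ≈ 21.42 °C (positive, so assuming full melt was valid).

T_f ≈ 21.4 °C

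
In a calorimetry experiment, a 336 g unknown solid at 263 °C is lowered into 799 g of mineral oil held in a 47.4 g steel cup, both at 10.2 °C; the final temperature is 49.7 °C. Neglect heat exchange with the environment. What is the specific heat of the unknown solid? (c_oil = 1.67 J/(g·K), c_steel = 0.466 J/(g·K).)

Heat gained plus heat lost sum to zero:
336·c·(49.7 − 263) + 799·1.67·(49.7 − 10.2) + 47.4·0.466·(49.7 − 10.2) = 0
-71669 c = -53579
c = -53579/-71669 ≈ 0.7476 J/(g·K)

c ≈ 0.748 J/(g·K)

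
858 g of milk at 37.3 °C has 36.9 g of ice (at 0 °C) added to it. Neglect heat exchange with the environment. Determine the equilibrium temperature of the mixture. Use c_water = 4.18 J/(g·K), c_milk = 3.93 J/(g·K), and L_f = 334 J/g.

T_f ≈ 32.2 °C

Conservation of energy gives ΣQ = 0:
melt ice: 36.9×334 = 12325; warm the meltwater: 154.24 T; milk cools: 858×3.93×(T − 37.3) = 3371.9(T − 37.3)
3526.2 T = 125773 − 12325 = 113449
T ≈ 32.17 °C — above 0 °C, consistent with complete melting.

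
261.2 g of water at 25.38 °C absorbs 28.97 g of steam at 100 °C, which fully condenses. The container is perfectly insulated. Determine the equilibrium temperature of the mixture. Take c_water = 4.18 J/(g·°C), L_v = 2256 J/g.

Heat gained plus heat lost sum to zero:
steam→water at 100 °C releases m L_v = 28.97×2256 = 65356
  condensed water 100 °C→T: 121.09(T − 100)
  water warms: 261.2×4.18×(T − 25.38) = 1091.8(T − 25.38)
1212.9 T = 65356 + 12109 + 27710 = 105176
T ≈ 86.71 °C — below 100 °C, confirming all the steam condensed.

T_f ≈ 86.7 °C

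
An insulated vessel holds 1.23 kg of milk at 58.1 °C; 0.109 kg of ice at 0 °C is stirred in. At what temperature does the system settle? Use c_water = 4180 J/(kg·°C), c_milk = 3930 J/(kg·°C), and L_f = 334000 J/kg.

Taking heat into each body as positive, Σ m c ΔT = 0:
melt ice: 0.109·334000 = 36406; warm the meltwater: 455.62 T; milk: 4833.9(T − 58.1)
5289.5 T = 280850 − 36406 = 244444
T ≈ 46.21 °C (positive, so assuming full melt was valid).

T_f ≈ 46.2 °C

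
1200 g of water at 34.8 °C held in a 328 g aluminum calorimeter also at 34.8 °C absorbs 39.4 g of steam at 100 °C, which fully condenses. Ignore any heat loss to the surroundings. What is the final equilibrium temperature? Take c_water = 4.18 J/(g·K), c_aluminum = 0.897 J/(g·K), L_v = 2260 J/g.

T_f ≈ 53.0 °C

Conservation of energy gives ΣQ = 0:
steam→water at 100 °C releases m L_v = 39.4·2260 = 89044
  condensed water 100 °C→T: 164.69(T − 100)
  original water: 5016(T − 34.8)
  cup: 294.22(T − 34.8)
5474.9 T = 89044 + 16469 + 184796 = 290309
T ≈ 53.03 °C — below 100 °C, confirming all the steam condensed.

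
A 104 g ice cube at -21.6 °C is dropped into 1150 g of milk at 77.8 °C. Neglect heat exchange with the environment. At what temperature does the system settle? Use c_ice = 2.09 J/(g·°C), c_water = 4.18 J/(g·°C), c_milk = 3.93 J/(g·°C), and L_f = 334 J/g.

Energy balance with sensible and latent terms:
ice -21.6→0 °C: 104·2.09·21.6 = 4695; fusion: m_ice L_f = 104·334 = 34736; meltwater 0→T: 104·4.18·T = 434.72 T; milk: 4519.5(T − 77.8)
4954.2 T = 351617 − 39431 = 312186
T ≈ 63.01 °C (positive, so assuming full melt was valid).

T_f ≈ 63.0 °C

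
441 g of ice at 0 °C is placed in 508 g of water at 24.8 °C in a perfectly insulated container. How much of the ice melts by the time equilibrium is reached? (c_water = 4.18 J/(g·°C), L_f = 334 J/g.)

Heat available from the water dropping to 0 °C: 508·4.18·24.8 = 52661 J.
To melt every bit of ice: 441·334 = 147294 J.
Since 52661 < 147294 J, not all the ice melts; equilibrium is at 0 °C.
m_melted·334 = 52661  ⇒  m_melted ≈ 157.7 g.

m_melted ≈ 158 g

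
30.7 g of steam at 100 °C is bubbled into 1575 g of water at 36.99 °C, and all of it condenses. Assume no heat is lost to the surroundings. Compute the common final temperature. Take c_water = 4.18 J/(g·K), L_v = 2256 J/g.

T_f ≈ 48.5 °C

Taking heat into each body as positive, Σ m c ΔT = 0:
latent heat released on condensation: 30.7×2256 = 69259
  condensate cools 100→T: 30.7×4.18×(T − 100) = 128.33(T − 100)
  original water: 6583.5(T − 36.99)
6711.8 T = 69259 + 12833 + 243524 = 325615
T ≈ 48.51 °C, under the boiling point, so the assumption holds.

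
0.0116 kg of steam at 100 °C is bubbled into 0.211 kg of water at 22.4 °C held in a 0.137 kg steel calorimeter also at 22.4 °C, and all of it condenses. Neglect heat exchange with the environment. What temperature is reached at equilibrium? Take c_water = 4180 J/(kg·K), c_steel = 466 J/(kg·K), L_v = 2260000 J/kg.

Energy balance with sensible and latent terms:
latent heat released on condensation: 0.0116×2260000 = 26216
  condensed water 100 °C→T: 48.49(T − 100)
  water warms: 0.211×4180×(T − 22.4) = 881.98(T − 22.4)
  steel cup: 0.137×466×(T − 22.4) = 63.84(T − 22.4)
994.31 T = 26216 + 4848.8 + 21186 = 52251
T ≈ 52.55 °C — below 100 °C, confirming all the steam condensed.

T_f ≈ 52.6 °C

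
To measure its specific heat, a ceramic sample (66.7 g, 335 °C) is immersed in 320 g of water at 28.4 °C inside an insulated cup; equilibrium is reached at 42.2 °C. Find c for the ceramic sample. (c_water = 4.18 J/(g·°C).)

Energy conservation, ΣQ = 0:
66.7·c·(42.2 − 335) + 320·4.18·(42.2 − 28.4) = 0
-19530 c = -18459
c = -18459/-19530 ≈ 0.9452 J/(g·°C)

c ≈ 0.945 J/(g·°C)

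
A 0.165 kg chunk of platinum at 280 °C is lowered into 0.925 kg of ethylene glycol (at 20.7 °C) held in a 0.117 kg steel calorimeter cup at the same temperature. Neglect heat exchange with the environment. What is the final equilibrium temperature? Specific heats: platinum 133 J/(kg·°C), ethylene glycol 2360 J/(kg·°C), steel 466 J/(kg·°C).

T_f ≈ 23.2 °C

Let T be the final temperature. ΣQ_i = 0:
0.165*133*(T − 280) + 0.925*2360*(T − 20.7) + 0.117*466*(T − 20.7) = 0
(21.95 + 2183 + 54.52) T = 21.95*280 + 2183*20.7 + 54.52*20.7
T = 52461/2259.5 ≈ 23.22 °C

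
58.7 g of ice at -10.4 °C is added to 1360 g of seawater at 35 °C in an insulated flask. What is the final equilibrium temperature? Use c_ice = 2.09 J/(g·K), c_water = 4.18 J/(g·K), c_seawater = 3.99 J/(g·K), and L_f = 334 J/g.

T_f ≈ 29.8 °C

Taking heat into each body as positive, Σ m c ΔT = 0:
warm ice to 0 °C: 58.7·2.09·(0 − (-10.4)) = 1275.9
  melt ice: 58.7·334 = 19606
  warm the meltwater: 245.37 T
  seawater: 5426.4(T − 35)
5671.8 T = 189924 − 20882 = 169042
T ≈ 29.80 °C (positive, so assuming full melt was valid).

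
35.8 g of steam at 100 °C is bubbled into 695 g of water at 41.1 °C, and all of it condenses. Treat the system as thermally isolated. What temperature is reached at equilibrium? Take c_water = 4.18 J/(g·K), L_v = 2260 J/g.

Setting the total heat transfer to zero:
latent heat released on condensation: 35.8×2260 = 80908; condensate cools 100→T: 35.8×4.18×(T − 100) = 149.64(T − 100); original water: 2905.1(T − 41.1)
3054.7 T = 80908 + 14964 + 119400 = 215272
T ≈ 70.47 °C, under the boiling point, so the assumption holds.

T_f ≈ 70.5 °C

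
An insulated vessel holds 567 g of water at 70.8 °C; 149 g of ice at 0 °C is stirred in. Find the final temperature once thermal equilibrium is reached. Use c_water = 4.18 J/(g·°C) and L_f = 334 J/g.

T_f ≈ 39.4 °C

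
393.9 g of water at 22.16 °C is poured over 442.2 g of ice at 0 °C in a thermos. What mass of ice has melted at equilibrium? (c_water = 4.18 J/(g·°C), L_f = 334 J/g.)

Cooling the water to 0 °C releases 393.9·4.18·22.16 = 36486 J.
Fully melting the ice requires m_ice L_f = 442.2·334 = 147695 J.
Since 36486 < 147695 J, not all the ice melts; equilibrium is at 0 °C.
Mass melted = 36486/334 ≈ 109.2 g.

m_melted ≈ 109 g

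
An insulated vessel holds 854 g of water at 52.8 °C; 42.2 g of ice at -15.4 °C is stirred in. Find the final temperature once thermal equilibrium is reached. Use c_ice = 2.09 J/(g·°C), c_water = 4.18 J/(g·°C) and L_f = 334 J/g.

Setting the total heat transfer to zero:
warm ice to 0 °C: 42.2×2.09×(0 − (-15.4)) = 1358.2
  melt ice: 42.2×334 = 14095
  warm the meltwater: 176.4 T
  water: 3569.7(T − 52.8)
3746.1 T = 188481 − 15453 = 173028
T ≈ 46.19 °C. Since T > 0 °C, the all-ice-melts assumption holds.

T_f ≈ 46.2 °C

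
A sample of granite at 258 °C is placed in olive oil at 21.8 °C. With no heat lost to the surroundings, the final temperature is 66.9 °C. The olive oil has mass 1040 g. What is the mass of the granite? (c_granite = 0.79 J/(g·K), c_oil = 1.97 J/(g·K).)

m ≈ 612 g

Conservation of energy gives ΣQ = 0:
m×0.79×(66.9 − 258) + 1040×1.97×(66.9 − 21.8) = 0
-150.97 m = -92401
m = -92401/-150.97 ≈ 612.1 g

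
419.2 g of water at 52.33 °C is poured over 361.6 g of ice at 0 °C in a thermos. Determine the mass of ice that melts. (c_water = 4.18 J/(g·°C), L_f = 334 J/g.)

m_melted ≈ 275 g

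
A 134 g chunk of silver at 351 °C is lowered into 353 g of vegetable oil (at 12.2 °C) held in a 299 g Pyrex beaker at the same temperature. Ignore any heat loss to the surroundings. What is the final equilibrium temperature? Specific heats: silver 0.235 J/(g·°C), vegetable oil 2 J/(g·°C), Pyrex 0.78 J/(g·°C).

T_f ≈ 23.2 °C

Net heat exchanged in the isolated system is zero:
134·0.235·(T − 351) + 353·2·(T − 12.2) + 299·0.78·(T − 12.2) = 0
31.49(T − 351) + 706(T − 12.2) + 233.22(T − 12.2) = 0
970.71 T = 22511
T = 22511/970.71 ≈ 23.19 °C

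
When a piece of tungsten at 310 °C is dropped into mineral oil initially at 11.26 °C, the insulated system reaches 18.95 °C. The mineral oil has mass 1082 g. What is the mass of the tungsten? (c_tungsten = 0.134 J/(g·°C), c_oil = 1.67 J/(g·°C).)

Heat gained plus heat lost sum to zero:
m·0.134·(18.95 − 310) + 1082·1.67·(18.95 − 11.26) = 0
-39 m = -13895
m = -13895/-39 ≈ 356.3 g

m ≈ 356 g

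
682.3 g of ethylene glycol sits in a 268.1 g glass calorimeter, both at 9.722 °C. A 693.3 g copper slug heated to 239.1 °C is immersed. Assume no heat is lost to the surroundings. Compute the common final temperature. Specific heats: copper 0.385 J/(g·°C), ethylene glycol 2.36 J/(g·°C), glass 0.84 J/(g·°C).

With ΣQ=0 the equilibrium temperature is the m·c-weighted mean:
T_f = (266.92*239.1 + 1610.2*9.722 + 225.2*9.722) / (266.92 + 1610.2 + 225.2)
    = 81665 / 2102.4 ≈ 38.84 °C

T_f ≈ 38.8 °C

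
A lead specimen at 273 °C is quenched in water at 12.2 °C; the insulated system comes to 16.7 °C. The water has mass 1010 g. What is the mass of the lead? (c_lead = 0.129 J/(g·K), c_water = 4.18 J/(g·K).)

|Q_lead| = |Q_water|:
m·0.129·(273 − 16.7) = 1010·4.18·(16.7 − 12.2)
33.06 m = 18998  ⇒  m ≈ 574.6 g

m ≈ 575 g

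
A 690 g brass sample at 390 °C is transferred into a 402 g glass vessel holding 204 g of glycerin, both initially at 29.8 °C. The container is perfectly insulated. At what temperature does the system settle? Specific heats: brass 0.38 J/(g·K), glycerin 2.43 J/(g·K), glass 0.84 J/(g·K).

T_f ≈ 116.0 °C

With ΣQ=0 the equilibrium temperature is the m·c-weighted mean:
T_f = (262.2*390 + 495.72*29.8 + 337.68*29.8) / (262.2 + 495.72 + 337.68)
    = 127093 / 1095.6 ≈ 116.00 °C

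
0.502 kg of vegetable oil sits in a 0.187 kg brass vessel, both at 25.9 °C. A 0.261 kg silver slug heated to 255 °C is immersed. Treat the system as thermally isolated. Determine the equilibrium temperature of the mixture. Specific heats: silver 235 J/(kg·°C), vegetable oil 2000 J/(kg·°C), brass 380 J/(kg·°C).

T_f ≈ 38.3 °C

Setting the total heat transfer to zero:
0.261*235*(T − 255) + 0.502*2000*(T − 25.9) + 0.187*380*(T − 25.9) = 0
61.34(T − 255) + 1004(T − 25.9) + 71.06(T − 25.9) = 0
(61.34 + 1004 + 71.06) T = 61.34*255 + 1004*25.9 + 71.06*25.9
T = 43484 / 1136.4 = 38.3 °C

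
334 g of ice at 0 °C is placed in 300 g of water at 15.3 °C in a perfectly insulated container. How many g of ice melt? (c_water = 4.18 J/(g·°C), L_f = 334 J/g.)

m_melted ≈ 57.4 g

Water can give up m c ΔT = 300·4.18·15.3 = 19186 J before reaching 0 °C.
Melting all 334 g of ice would need 334·334 = 111556 J.
Since 19186 < 111556 J, not all the ice melts; equilibrium is at 0 °C.
m_melt = 19186 / L_f = 57.44 g.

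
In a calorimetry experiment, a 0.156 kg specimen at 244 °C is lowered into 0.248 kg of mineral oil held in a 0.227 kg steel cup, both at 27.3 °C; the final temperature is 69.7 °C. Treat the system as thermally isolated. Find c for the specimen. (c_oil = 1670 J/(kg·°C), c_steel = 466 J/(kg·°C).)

c ≈ 811 J/(kg·°C)

Heat gained plus heat lost sum to zero:
0.156×c×(69.7 − 244) + 0.248×1670×(69.7 − 27.3) + 0.227×466×(69.7 − 27.3) = 0
-27.19 c = -22046
c = -22046/-27.19 ≈ 810.8 J/(kg·°C)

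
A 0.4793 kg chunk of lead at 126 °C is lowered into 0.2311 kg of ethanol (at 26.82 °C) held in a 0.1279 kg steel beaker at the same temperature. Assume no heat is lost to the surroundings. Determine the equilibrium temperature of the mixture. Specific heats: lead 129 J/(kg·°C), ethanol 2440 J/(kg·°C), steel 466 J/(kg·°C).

T_f ≈ 35.8 °C

Let T be the final temperature. ΣQ_i = 0:
0.4793×129×(T − 126) + 0.2311×2440×(T − 26.82) + 0.1279×466×(T − 26.82) = 0
61.83(T − 126) + 563.88(T − 26.82) + 59.6(T − 26.82) = 0
685.32 T = 24512
T = 24512/685.32 ≈ 35.77 °C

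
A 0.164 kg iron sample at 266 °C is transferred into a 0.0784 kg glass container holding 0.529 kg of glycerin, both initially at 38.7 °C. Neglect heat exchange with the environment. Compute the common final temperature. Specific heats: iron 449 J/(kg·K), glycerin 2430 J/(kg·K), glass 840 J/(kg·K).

T_f is the heat-capacity-weighted average of the initial temperatures:
T_f = (73.64×266 + 1285.5×38.7 + 65.86×38.7) / (73.64 + 1285.5 + 65.86)
    = 71883 / 1425 ≈ 50.45 °C

T_f ≈ 50.4 °C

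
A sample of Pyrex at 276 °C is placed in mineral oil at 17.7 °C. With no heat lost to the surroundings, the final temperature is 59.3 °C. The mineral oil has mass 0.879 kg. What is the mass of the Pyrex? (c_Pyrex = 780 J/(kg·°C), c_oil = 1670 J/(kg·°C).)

m ≈ 0.361 kg

Setting the total heat transfer to zero:
m×780×(59.3 − 276) + 0.879×1670×(59.3 − 17.7) = 0
-169026 m = -61066
m = -61066/-169026 ≈ 0.3613 kg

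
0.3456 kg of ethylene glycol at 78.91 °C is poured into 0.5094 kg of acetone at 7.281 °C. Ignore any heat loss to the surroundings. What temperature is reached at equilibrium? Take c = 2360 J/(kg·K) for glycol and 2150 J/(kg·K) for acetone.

Conservation of energy gives ΣQ = 0:
0.3456*2360*(T − 78.91) + 0.5094*2150*(T − 7.281) = 0
1910.8 T = 72334
T ≈ 37.86 °C

T_f ≈ 37.9 °C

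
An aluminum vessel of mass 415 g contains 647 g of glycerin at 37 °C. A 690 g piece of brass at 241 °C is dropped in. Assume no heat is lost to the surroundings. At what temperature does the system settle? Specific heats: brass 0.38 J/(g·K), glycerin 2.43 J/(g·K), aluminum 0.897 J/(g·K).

Setting the total heat transfer to zero:
690·0.38·(T − 241) + 647·2.43·(T − 37) + 415·0.897·(T − 37) = 0
262.2(T − 241) + 1572.2(T − 37) + 372.25(T − 37) = 0
(262.2 + 1572.2 + 372.25) T = 262.2·241 + 1572.2·37 + 372.25·37
T ≈ 61.24 °C

T_f ≈ 61.2 °C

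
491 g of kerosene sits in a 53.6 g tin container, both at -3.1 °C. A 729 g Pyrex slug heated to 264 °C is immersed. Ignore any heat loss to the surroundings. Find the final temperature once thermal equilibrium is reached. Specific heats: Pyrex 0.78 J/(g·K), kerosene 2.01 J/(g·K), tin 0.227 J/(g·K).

T_f ≈ 93.8 °C

Let T be the final temperature. ΣQ_i = 0:
729·0.78·(T − 264) + 491·2.01·(T − (-3.1)) + 53.6·0.227·(T − (-3.1)) = 0
568.62(T − 264) + 986.91(T − (-3.1)) + 12.17(T − (-3.1)) = 0
(568.62 + 986.91 + 12.17) T = 568.62·264 + 986.91·(-3.1) + 12.17·(-3.1)
T = 147019 / 1567.7 = 93.8 °C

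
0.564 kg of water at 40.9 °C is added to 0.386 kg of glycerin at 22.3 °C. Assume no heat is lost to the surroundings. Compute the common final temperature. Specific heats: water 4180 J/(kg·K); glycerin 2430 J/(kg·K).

T_f ≈ 35.6 °C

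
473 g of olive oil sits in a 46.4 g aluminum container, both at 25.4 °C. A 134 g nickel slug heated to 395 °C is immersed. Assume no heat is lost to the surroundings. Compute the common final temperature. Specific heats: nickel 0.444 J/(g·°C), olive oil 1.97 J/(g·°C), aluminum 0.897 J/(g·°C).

Heat gained plus heat lost sum to zero:
134*0.444*(T − 395) + 473*1.97*(T − 25.4) + 46.4*0.897*(T − 25.4) = 0
59.5(T − 395) + 931.81(T − 25.4) + 41.62(T − 25.4) = 0
1032.9 T = 48226
T = 48226/1032.9 ≈ 46.69 °C

T_f ≈ 46.7 °C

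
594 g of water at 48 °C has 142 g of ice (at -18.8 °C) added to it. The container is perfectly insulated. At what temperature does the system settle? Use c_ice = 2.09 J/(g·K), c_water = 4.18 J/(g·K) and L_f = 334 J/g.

T_f ≈ 21.5 °C

Energy conservation, ΣQ = 0:
warm ice to 0 °C: 142·2.09·(0 − (-18.8)) = 5579.5; latent heat to melt: 142·334 = 47428; warm the meltwater: 593.56 T; water: 2482.9(T − 48)
3076.5 T = 119180 − 53007 = 66173
T ≈ 21.51 °C. Since T > 0 °C, the all-ice-melts assumption holds.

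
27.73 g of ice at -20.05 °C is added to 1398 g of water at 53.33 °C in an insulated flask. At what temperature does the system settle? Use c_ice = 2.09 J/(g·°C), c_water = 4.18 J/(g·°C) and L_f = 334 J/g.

T_f ≈ 50.5 °C

Heat gained plus heat lost sum to zero:
warm ice to 0 °C: 27.73×2.09×(0 − (-20.05)) = 1162
  latent heat to melt: 27.73×334 = 9261.8
  meltwater 0→T: 27.73×4.18×T = 115.91 T
  water cools: 1398×4.18×(T − 53.33) = 5843.6(T − 53.33)
5959.6 T = 311641 − 10424 = 301217
T ≈ 50.54 °C (positive, so assuming full melt was valid).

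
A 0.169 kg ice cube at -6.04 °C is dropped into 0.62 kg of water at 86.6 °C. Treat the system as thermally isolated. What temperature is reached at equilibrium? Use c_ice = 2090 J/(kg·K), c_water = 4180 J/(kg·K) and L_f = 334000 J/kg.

Energy conservation, ΣQ = 0:
ice -6.04→0 °C: 0.169·2090·6.04 = 2133.4
  melt ice: 0.169·334000 = 56446
  meltwater 0→T: 0.169·4180·T = 706.42 T
  water cools: 0.62·4180·(T − 86.6) = 2591.6(T − 86.6)
3298 T = 224433 − 58579 = 165853
T ≈ 50.29 °C. Since T > 0 °C, the all-ice-melts assumption holds.

T_f ≈ 50.3 °C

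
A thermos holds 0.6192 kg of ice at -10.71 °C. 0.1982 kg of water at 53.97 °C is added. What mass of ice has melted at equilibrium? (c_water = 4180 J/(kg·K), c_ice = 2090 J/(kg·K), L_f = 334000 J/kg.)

Water can give up m c ΔT = 0.1982·4180·53.97 = 44713 J before reaching 0 °C.
Warming the ice to 0 °C takes 0.6192·2090·10.71 = 13860 J, leaving 30853 J for melting.
To melt every bit of ice: 0.6192·334000 = 206813 J.
30853 J < 206813 J, so only part of the ice melts and the system sits at 0 °C.
m_melted·334000 = 30853  ⇒  m_melted ≈ 0.09237 kg.

m_melted ≈ 0.0924 kg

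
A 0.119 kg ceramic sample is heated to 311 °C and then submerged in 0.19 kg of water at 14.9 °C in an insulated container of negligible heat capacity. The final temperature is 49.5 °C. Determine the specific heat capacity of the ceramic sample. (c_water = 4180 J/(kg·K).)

Heat lost by the ceramic sample = heat gained by the water:
0.119·c·(311 − 49.5) = 0.19·4180·(49.5 − 14.9)
31.12 c = 27479  ⇒  c ≈ 883.1 J/(kg·K)

c ≈ 883 J/(kg·K)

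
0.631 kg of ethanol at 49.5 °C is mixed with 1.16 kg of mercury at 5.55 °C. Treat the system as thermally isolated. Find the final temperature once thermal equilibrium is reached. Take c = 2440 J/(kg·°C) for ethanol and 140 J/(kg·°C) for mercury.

T_f ≈ 45.3 °C

Taking heat into each body as positive, Σ m c ΔT = 0:
0.631×2440×(T − 49.5) + 1.16×140×(T − 5.55) = 0
(1539.6 + 162.4) T = 1539.6×49.5 + 162.4×5.55
T = 77114/1702 ≈ 45.31 °C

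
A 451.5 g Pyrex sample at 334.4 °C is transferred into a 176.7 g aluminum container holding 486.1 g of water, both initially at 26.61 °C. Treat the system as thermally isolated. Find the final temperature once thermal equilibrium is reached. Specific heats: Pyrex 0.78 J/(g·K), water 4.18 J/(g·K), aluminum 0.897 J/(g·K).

T_f ≈ 69.2 °C

Conservation of energy gives ΣQ = 0:
451.5*0.78*(T − 334.4) + 486.1*4.18*(T − 26.61) + 176.7*0.897*(T − 26.61) = 0
352.17(T − 334.4) + 2031.9(T − 26.61) + 158.5(T − 26.61) = 0
(352.17 + 2031.9 + 158.5) T = 352.17*334.4 + 2031.9*26.61 + 158.5*26.61
T ≈ 69.24 °C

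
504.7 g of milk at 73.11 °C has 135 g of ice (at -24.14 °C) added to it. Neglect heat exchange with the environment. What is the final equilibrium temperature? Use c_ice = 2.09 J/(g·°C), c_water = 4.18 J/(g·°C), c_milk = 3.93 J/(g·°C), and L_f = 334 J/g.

T_f ≈ 36.5 °C

Sum of m c ΔT and latent-heat terms is zero:
warm ice to 0 °C: 135·2.09·(0 − (-24.14)) = 6811.1; fusion: m_ice L_f = 135·334 = 45090; warm the meltwater: 564.3 T; milk cools: 504.7·3.93·(T − 73.11) = 1983.5(T − 73.11)
2547.8 T = 145012 − 51901 = 93110
T ≈ 36.55 °C — above 0 °C, consistent with complete melting.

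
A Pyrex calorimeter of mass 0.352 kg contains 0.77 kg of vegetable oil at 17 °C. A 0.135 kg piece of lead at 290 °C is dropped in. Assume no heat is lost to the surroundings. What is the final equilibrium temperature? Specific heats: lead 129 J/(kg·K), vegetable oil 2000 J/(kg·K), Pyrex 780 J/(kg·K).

T_f ≈ 19.6 °C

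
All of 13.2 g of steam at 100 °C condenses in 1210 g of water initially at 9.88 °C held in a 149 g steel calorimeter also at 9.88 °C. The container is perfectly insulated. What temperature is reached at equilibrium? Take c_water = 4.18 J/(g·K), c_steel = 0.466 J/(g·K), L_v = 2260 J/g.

Heat gained plus heat lost sum to zero:
latent heat released on condensation: 13.2×2260 = 29832
  condensate cools 100→T: 13.2×4.18×(T − 100) = 55.18(T − 100)
  water warms: 1210×4.18×(T − 9.88) = 5057.8(T − 9.88)
  steel cup: 149×0.466×(T − 9.88) = 69.43(T − 9.88)
5182.4 T = 29832 + 5517.6 + 50657 = 86007
T ≈ 16.60 °C — below 100 °C, confirming all the steam condensed.

T_f ≈ 16.6 °C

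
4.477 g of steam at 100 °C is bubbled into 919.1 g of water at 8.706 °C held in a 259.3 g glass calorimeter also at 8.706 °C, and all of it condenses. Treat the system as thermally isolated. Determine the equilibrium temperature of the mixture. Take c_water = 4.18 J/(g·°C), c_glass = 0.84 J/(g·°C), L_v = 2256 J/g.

T_f ≈ 11.6 °C

Heat gained plus heat lost sum to zero:
condense steam: −4.477×2256 = −10100; condensed water 100 °C→T: 18.71(T − 100); water warms: 919.1×4.18×(T − 8.706) = 3841.8(T − 8.706); cup: 217.81(T − 8.706)
4078.4 T = 10100 + 1871.4 + 35343 = 47315
T ≈ 11.60 °C (< 100 °C, so full condensation is consistent).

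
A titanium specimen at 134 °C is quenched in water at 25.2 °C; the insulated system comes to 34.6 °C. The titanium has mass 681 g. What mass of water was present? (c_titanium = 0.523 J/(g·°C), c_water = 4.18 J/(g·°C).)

Energy conservation, ΣQ = 0:
681×0.523×(34.6 − 134) + m×4.18×(34.6 − 25.2) = 0
39.29 m = 35403
m = 35403/39.29 ≈ 901 g

m ≈ 901 g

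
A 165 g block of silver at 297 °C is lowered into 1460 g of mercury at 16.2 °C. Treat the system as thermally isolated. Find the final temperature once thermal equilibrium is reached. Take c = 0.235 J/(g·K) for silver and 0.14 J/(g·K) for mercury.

|Q_silver| = |Q_mercury|:
165*0.235*(297 − T) = 1460*0.14*(T − 16.2)
38.77(297 − T) = 204.4(T − 16.2)
243.18 T = 14827  ⇒  T ≈ 60.97 °C

T_f ≈ 61.0 °C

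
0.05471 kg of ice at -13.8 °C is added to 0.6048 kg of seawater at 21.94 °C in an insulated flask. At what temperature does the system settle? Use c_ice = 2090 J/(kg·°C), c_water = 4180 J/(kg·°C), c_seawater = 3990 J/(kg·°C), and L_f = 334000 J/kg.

Heat gained plus heat lost sum to zero:
warm ice to 0 °C: 0.05471·2090·(0 − (-13.8)) = 1577.9
  latent heat to melt: 0.05471·334000 = 18273
  meltwater 0→T: 0.05471·4180·T = 228.69 T
  seawater cools: 0.6048·3990·(T − 21.94) = 2413.2(T − 21.94)
2641.8 T = 52945 − 19851 = 33093
T ≈ 12.53 °C (positive, so assuming full melt was valid).

T_f ≈ 12.5 °C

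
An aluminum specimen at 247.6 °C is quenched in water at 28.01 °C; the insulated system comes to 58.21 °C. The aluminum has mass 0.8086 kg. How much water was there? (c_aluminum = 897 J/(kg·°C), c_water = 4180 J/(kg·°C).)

m ≈ 1.09 kg

Heat lost by the aluminum = heat gained by the water:
0.8086×897×(247.6 − 58.21) = m×4180×(58.21 − 28.01)
126236 m = 137367  ⇒  m ≈ 1.088 kg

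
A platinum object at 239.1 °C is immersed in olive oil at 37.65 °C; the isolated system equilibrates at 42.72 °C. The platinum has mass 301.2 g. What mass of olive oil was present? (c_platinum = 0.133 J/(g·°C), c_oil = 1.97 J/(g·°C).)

Taking heat into each body as positive, Σ m c ΔT = 0:
301.2×0.133×(42.72 − 239.1) + m×1.97×(42.72 − 37.65) = 0
9.988 m = 7866.9
m = 7866.9/9.988 ≈ 787.6 g

m ≈ 788 g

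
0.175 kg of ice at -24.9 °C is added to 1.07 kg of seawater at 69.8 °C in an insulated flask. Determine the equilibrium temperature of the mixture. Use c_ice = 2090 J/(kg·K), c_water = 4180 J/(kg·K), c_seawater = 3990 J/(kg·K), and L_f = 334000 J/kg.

Sum of m c ΔT and latent-heat terms is zero:
ice -24.9→0 °C: 0.175×2090×24.9 = 9107.2; latent heat to melt: 0.175×334000 = 58450; meltwater 0→T: 0.175×4180×T = 731.5 T; seawater cools: 1.07×3990×(T − 69.8) = 4269.3(T − 69.8)
5000.8 T = 297997 − 67557 = 230440
T ≈ 46.08 °C. Since T > 0 °C, the all-ice-melts assumption holds.

T_f ≈ 46.1 °C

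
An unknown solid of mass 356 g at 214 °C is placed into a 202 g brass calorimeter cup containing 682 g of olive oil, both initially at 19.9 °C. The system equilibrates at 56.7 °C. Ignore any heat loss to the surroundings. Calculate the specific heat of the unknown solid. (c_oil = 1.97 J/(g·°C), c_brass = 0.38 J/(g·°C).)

Taking heat into each body as positive, Σ m c ΔT = 0:
356·c·(56.7 − 214) + 682·1.97·(56.7 − 19.9) + 202·0.38·(56.7 − 19.9) = 0
-55999 c = -52267
c = -52267/-55999 ≈ 0.9334 J/(g·°C)

c ≈ 0.933 J/(g·°C)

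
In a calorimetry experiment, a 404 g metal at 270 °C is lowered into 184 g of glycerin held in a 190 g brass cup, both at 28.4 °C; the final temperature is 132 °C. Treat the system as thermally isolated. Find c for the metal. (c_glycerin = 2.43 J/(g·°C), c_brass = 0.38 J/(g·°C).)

c ≈ 0.965 J/(g·°C)

Net heat exchanged in the isolated system is zero:
404·c·(132 − 270) + 184·2.43·(132 − 28.4) + 190·0.38·(132 − 28.4) = 0
-55752 c = -53802
c = -53802/-55752 ≈ 0.965 J/(g·°C)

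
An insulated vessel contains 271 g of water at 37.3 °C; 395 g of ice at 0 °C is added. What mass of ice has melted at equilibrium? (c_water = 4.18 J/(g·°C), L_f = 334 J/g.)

m_melted ≈ 127 g

Heat available from the water dropping to 0 °C: 271×4.18×37.3 = 42253 J.
Fully melting the ice requires m_ice L_f = 395×334 = 131930 J.
Since 42253 < 131930 J, not all the ice melts; equilibrium is at 0 °C.
m_melted×334 = 42253  ⇒  m_melted ≈ 126.5 g.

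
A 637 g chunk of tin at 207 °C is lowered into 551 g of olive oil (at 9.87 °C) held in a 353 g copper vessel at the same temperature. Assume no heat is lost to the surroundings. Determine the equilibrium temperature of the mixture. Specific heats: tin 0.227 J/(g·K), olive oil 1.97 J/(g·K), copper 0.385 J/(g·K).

Let T be the final temperature. ΣQ_i = 0:
637×0.227×(T − 207) + 551×1.97×(T − 9.87) + 353×0.385×(T − 9.87) = 0
144.6(T − 207) + 1085.5(T − 9.87) + 135.91(T − 9.87) = 0
1366 T = 41987
T ≈ 30.74 °C

T_f ≈ 30.7 °C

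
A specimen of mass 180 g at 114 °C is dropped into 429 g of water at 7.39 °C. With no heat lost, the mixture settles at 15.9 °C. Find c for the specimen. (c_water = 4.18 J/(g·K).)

c ≈ 0.864 J/(g·K)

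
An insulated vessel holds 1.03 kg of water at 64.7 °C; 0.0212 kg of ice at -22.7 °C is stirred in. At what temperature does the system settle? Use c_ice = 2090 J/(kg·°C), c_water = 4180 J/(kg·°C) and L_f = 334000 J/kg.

T_f ≈ 61.6 °C

Let T be the final temperature. ΣQ_i = 0:
ice -22.7→0 °C: 0.0212×2090×22.7 = 1005.8
  fusion: m_ice L_f = 0.0212×334000 = 7080.8
  warm the meltwater: 88.62 T
  water cools: 1.03×4180×(T − 64.7) = 4305.4(T − 64.7)
4394 T = 278559 − 8086.6 = 270473
T ≈ 61.55 °C (positive, so assuming full melt was valid).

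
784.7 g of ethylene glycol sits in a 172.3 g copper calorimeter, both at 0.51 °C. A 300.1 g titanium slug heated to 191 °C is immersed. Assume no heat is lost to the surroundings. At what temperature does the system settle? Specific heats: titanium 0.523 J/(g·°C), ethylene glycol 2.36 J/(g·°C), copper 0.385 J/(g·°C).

Taking heat into each body as positive, Σ m c ΔT = 0:
300.1·0.523·(T − 191) + 784.7·2.36·(T − 0.51) + 172.3·0.385·(T − 0.51) = 0
156.95(T − 191) + 1851.9(T − 0.51) + 66.34(T − 0.51) = 0
2075.2 T = 30956
T = 30956 / 2075.2 = 14.9 °C

T_f ≈ 14.9 °C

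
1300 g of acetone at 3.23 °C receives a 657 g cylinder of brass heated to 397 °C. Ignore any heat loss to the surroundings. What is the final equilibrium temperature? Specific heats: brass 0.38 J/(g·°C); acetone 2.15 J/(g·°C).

T_f ≈ 35.5 °C

T_f = Σ m_i c_i T_i / Σ m_i c_i:
T_f = (249.66*397 + 2795*3.23) / (249.66 + 2795)
    = 108143 / 3044.7 ≈ 35.52 °C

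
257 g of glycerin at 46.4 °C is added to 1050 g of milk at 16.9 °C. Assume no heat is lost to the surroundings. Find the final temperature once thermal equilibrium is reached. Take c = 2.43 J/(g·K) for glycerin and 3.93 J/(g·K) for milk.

T_f ≈ 20.8 °C

With ΣQ=0 the equilibrium temperature is the m·c-weighted mean:
T_f = (624.51*46.4 + 4126.5*16.9) / (624.51 + 4126.5)
    = 98715 / 4751 ≈ 20.78 °C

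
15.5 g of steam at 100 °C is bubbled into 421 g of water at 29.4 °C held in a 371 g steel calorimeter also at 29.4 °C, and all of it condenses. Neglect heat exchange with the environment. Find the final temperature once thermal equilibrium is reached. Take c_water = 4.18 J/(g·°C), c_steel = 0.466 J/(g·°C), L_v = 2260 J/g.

T_f ≈ 49.2 °C

Let T be the final temperature. ΣQ_i = 0:
condense steam: −15.5·2260 = −35030
  condensed water 100 °C→T: 64.79(T − 100)
  water warms: 421·4.18·(T − 29.4) = 1759.8(T − 29.4)
  cup: 172.89(T − 29.4)
1997.5 T = 35030 + 6479 + 56820 = 98329
T ≈ 49.23 °C — below 100 °C, confirming all the steam condensed.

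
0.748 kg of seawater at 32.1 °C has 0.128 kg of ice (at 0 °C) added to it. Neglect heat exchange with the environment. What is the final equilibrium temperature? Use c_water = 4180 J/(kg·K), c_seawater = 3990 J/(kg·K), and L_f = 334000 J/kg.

Energy balance with sensible and latent terms:
latent heat to melt: 0.128·334000 = 42752
  meltwater 0→T: 0.128·4180·T = 535.04 T
  seawater: 2984.5(T − 32.1)
3519.6 T = 95803 − 42752 = 53051
T ≈ 15.07 °C — above 0 °C, consistent with complete melting.

T_f ≈ 15.1 °C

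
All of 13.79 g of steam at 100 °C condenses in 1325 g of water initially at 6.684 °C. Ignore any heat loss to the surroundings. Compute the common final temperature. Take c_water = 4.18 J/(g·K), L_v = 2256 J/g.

T_f ≈ 13.2 °C

Let T be the final temperature. ΣQ_i = 0:
steam→water at 100 °C releases m L_v = 13.79×2256 = 31110; condensed water 100 °C→T: 57.64(T − 100); original water: 5538.5(T − 6.684)
5596.1 T = 31110 + 5764.2 + 37019 = 73894
T ≈ 13.20 °C (< 100 °C, so full condensation is consistent).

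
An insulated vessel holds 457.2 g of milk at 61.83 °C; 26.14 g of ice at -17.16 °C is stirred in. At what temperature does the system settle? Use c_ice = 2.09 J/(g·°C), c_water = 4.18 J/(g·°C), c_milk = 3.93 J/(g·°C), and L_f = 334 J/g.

Heat gained plus heat lost sum to zero:
ice -17.16→0 °C: 26.14×2.09×17.16 = 937.5
  latent heat to melt: 26.14×334 = 8730.8
  meltwater 0→T: 26.14×4.18×T = 109.27 T
  milk cools: 457.2×3.93×(T − 61.83) = 1796.8(T − 61.83)
1906.1 T = 111096 − 9668.3 = 101428
T ≈ 53.21 °C — above 0 °C, consistent with complete melting.

T_f ≈ 53.2 °C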